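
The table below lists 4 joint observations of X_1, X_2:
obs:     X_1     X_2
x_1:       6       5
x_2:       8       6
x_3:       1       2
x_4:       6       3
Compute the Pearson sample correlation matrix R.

Step 1 — column means:
  mean(X_1) = (6 + 8 + 1 + 6) / 4 = 21/4 = 5.25
  mean(X_2) = (5 + 6 + 2 + 3) / 4 = 16/4 = 4

Step 2 — sample variances and covariances s[i,j] = (1/(n-1)) · Σ_k (x_{k,i} - mean_i) · (x_{k,j} - mean_j), with n-1 = 3:
  s[X_1,X_1] = ((0.75)·(0.75) + (2.75)·(2.75) + (-4.25)·(-4.25) + (0.75)·(0.75)) / 3 = 26.75/3 = 8.9167
  s[X_1,X_2] = ((0.75)·(1) + (2.75)·(2) + (-4.25)·(-2) + (0.75)·(-1)) / 3 = 14/3 = 4.6667
  s[X_2,X_2] = ((1)·(1) + (2)·(2) + (-2)·(-2) + (-1)·(-1)) / 3 = 10/3 = 3.3333
  Sample standard deviations s_i = √(s[i,i]):
  s(X_1) = √(8.9167) = 2.9861
  s(X_2) = √(3.3333) = 1.8257

Step 3 — r_{ij} = s_{ij} / (s_i · s_j):
  r[X_1,X_1] = 1 (diagonal).
  r[X_1,X_2] = 4.6667 / (2.9861 · 1.8257) = 4.6667 / 5.4518 = 0.856
  r[X_2,X_2] = 1 (diagonal).

R is symmetric with unit diagonal. Assembling:

R = [[1, 0.856],
 [0.856, 1]]


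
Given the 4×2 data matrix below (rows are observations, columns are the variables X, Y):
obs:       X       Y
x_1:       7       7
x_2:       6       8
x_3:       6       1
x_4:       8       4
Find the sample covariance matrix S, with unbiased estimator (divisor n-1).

Step 1 — column means:
  mean(X) = (7 + 6 + 6 + 8) / 4 = 27/4 = 6.75
  mean(Y) = (7 + 8 + 1 + 4) / 4 = 20/4 = 5

Step 2 — sample covariance S[i,j] = (1/(n-1)) · Σ_k (x_{k,i} - mean_i) · (x_{k,j} - mean_j), with n-1 = 3.
  S[X,X] = ((0.25)·(0.25) + (-0.75)·(-0.75) + (-0.75)·(-0.75) + (1.25)·(1.25)) / 3 = 2.75/3 = 0.9167
  S[X,Y] = ((0.25)·(2) + (-0.75)·(3) + (-0.75)·(-4) + (1.25)·(-1)) / 3 = 0/3 = 0
  S[Y,Y] = ((2)·(2) + (3)·(3) + (-4)·(-4) + (-1)·(-1)) / 3 = 30/3 = 10

S is symmetric (S[j,i] = S[i,j]). Assembling:

S = [[0.9167, 0],
 [0, 10]]


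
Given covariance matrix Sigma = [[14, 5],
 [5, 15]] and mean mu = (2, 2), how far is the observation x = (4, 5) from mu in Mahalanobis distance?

Step 1 — centre the observation: (x - mu) = (2, 3).

Step 2 — invert Sigma. det(Sigma) = 14·15 - (5)² = 185.
  Sigma^{-1} = (1/det) · [[d, -b], [-b, a]] = [[0.0811, -0.027],
 [-0.027, 0.0757]].

Step 3 — form the quadratic (x - mu)^T · Sigma^{-1} · (x - mu):
  Sigma^{-1} · (x - mu) = (0.0811, 0.173).
  (x - mu)^T · [Sigma^{-1} · (x - mu)] = (2)·(0.0811) + (3)·(0.173) = 0.6811.

Step 4 — take square root: d = √(0.6811) ≈ 0.8253.

d(x, mu) = √(0.6811) ≈ 0.8253


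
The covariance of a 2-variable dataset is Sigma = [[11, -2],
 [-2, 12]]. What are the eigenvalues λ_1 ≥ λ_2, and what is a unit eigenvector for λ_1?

Step 1 — characteristic polynomial of 2×2 Sigma:
  det(Sigma - λI) = λ² - trace · λ + det = 0.
  trace = 11 + 12 = 23, det = 11·12 - (-2)² = 128.
Step 2 — discriminant:
  Δ = trace² - 4·det = 529 - 512 = 17.
Step 3 — eigenvalues:
  λ = (trace ± √Δ)/2 = (23 ± 4.1231)/2,
  λ_1 = 13.5616,  λ_2 = 9.4384.

Step 4 — unit eigenvector for λ_1: solve (Sigma - λ_1 I)v = 0. First row:
  (11 - 13.5616)·v_x + (-2)·v_y = 0, i.e. (-2.5616)·v_x + (-2)·v_y = 0,
  so v ∝ (b, λ_1 - a) = (-2, 2.5616); multiply by -1 so the first entry is positive: u = (2, -2.5616).
  ||u|| = √((2)² + (-2.5616)²) = √(10.5616) ≈ 3.2499,
  v_1 = u/||u|| ≈ (0.6154, -0.7882) (||v_1|| = 1).

λ_1 = 13.5616,  λ_2 = 9.4384;  v_1 ≈ (0.6154, -0.7882)


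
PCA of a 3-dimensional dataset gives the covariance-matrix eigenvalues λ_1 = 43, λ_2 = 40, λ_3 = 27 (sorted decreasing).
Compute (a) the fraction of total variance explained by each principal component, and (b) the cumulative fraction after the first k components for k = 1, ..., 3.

Step 1 — total variance = trace(Sigma) = Σ λ_i = 43 + 40 + 27 = 110.

Step 2 — fraction explained by component i = λ_i / Σ λ:
  PC1: 43/110 = 0.3909
  PC2: 40/110 = 0.3636
  PC3: 27/110 = 0.2455

Step 3 — cumulative fraction after k components = (λ_1 + ... + λ_k) / Σ λ:
  k = 1: 43/110 = 0.3909
  k = 2: (43 + 40)/110 = 83/110 = 0.7545
  k = 3: (43 + 40 + 27)/110 = 110/110 = 1

Summary (fraction, with percent):

explained: PC1 0.3909 (39.09%), PC2 0.3636 (36.36%), PC3 0.2455 (24.55%);  cumulative: 0.3909, 0.7545, 1


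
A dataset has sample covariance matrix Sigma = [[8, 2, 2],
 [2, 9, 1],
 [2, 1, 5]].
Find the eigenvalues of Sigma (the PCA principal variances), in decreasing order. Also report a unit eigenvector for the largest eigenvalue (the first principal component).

Step 1 — characteristic polynomial p(λ) = det(λI - Sigma) = λ³ - tr·λ² + c_1·λ - det, where tr = trace, c_1 = sum of the principal 2×2 minors, det = det(Sigma):
  tr = 8 + 9 + 5 = 22,
  c_1 = (8·9 - (2)²) + (8·5 - (2)²) + (9·5 - (1)²) = 68 + 36 + 44 = 148,
  det = 8·(9·5 - (1)²) - (2)·((2)·5 - (1)·(2)) + (2)·((2)·(1) - 9·(2)) = 8·(44) - (2)·(8) + (2)·(-16) = 304.
  So p(λ) = λ³ - 22λ² + 148λ - 304.
Step 2 — look for an integer root (rational root theorem: any rational root is an integer divisor of 304). Testing λ = 4:
  p(4) = 64 - 352 + 592 - 304 = 0  ✓
  Dividing out (λ - 4): p(λ) = (λ - 4)(λ² - 18λ + 76).
Step 3 — remaining eigenvalues from the quadratic λ² - 18λ + 76 = 0:
  Δ = 18² - 4·76 = 324 - 304 = 20,  λ = (18 ± √20)/2 = (18 ± 4.4721)/2 ≈ 11.2361 or 6.7639.
  Sorted: λ_1 = 11.2361,  λ_2 = 6.7639,  λ_3 = 4  (check: sum = 22 = tr ✓).

Step 4 — unit eigenvector for λ_1 ≈ 11.2361: v spans the null space of (Sigma - λ_1 I), whose rows are
  r_1 = (-3.2361, 2, 2),  r_2 = (2, -2.2361, 1),  r_3 = (2, 1, -6.2361).
  v is orthogonal to every row, so take v ∝ r_1 × r_2 = ((2)·(1) - (2)·(-2.2361), (2)·(2) - (-3.2361)·(1), (-3.2361)·(-2.2361) - (2)·(2)) ≈ (6.4721, 7.2361, 3.2361).
  Let u = (6.4721, 7.2361, 3.2361).
  ||u|| = √((6.4721)² + (7.2361)² + (3.2361)²) = √(104.7214) ≈ 10.2333,  v_1 = u/||u|| ≈ (0.6325, 0.7071, 0.3162) (||v_1|| = 1).

λ_1 = 11.2361,  λ_2 = 6.7639,  λ_3 = 4;  v_1 ≈ (0.6325, 0.7071, 0.3162)


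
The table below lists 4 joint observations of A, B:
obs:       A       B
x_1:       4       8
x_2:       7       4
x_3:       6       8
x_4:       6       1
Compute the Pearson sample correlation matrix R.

Step 1 — column means:
  mean(A) = (4 + 7 + 6 + 6) / 4 = 23/4 = 5.75
  mean(B) = (8 + 4 + 8 + 1) / 4 = 21/4 = 5.25

Step 2 — sample variances and covariances s[i,j] = (1/(n-1)) · Σ_k (x_{k,i} - mean_i) · (x_{k,j} - mean_j), with n-1 = 3:
  s[A,A] = ((-1.75)·(-1.75) + (1.25)·(1.25) + (0.25)·(0.25) + (0.25)·(0.25)) / 3 = 4.75/3 = 1.5833
  s[A,B] = ((-1.75)·(2.75) + (1.25)·(-1.25) + (0.25)·(2.75) + (0.25)·(-4.25)) / 3 = -6.75/3 = -2.25
  s[B,B] = ((2.75)·(2.75) + (-1.25)·(-1.25) + (2.75)·(2.75) + (-4.25)·(-4.25)) / 3 = 34.75/3 = 11.5833
  Sample standard deviations s_i = √(s[i,i]):
  s(A) = √(1.5833) = 1.2583
  s(B) = √(11.5833) = 3.4034

Step 3 — r_{ij} = s_{ij} / (s_i · s_j):
  r[A,A] = 1 (diagonal).
  r[A,B] = -2.25 / (1.2583 · 3.4034) = -2.25 / 4.2826 = -0.5254
  r[B,B] = 1 (diagonal).

R is symmetric with unit diagonal. Assembling:

R = [[1, -0.5254],
 [-0.5254, 1]]


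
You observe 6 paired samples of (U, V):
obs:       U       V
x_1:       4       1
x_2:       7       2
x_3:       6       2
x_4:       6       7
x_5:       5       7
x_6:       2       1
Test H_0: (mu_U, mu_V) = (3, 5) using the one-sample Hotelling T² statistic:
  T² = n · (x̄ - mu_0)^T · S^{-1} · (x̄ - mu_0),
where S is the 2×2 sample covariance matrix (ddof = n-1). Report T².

Step 1 — sample mean vector:
  mean(U) = (4 + 7 + 6 + 6 + 5 + 2) / 6 = 30/6 = 5
  mean(V) = (1 + 2 + 2 + 7 + 7 + 1) / 6 = 20/6 = 3.3333
  x̄ = (5, 3.3333),  deviation x̄ - mu_0 = (5, 3.3333) - (3, 5) = (2, -1.6667).

Step 2 — sample covariance matrix, S[i,j] = (1/(n-1)) · Σ_k (x_{k,i} - mean_i) · (x_{k,j} - mean_j), divisor n-1 = 5:
  S[U,U] = ((-1)·(-1) + (2)·(2) + (1)·(1) + (1)·(1) + (0)·(0) + (-3)·(-3)) / 5 = 16/5 = 3.2
  S[U,V] = ((-1)·(-2.3333) + (2)·(-1.3333) + (1)·(-1.3333) + (1)·(3.6667) + (0)·(3.6667) + (-3)·(-2.3333)) / 5 = 9/5 = 1.8
  S[V,V] = ((-2.3333)·(-2.3333) + (-1.3333)·(-1.3333) + (-1.3333)·(-1.3333) + (3.6667)·(3.6667) + (3.6667)·(3.6667) + (-2.3333)·(-2.3333)) / 5 = 41.3333/5 = 8.2667
  S = [[3.2, 1.8],
 [1.8, 8.2667]].

Step 3 — invert S. det(S) = 3.2·8.2667 - (1.8)² = 23.2133.
  S^{-1} = (1/det) · [[d, -b], [-b, a]] = [[0.3561, -0.0775],
 [-0.0775, 0.1379]].

Step 4 — quadratic form (x̄ - mu_0)^T · S^{-1} · (x̄ - mu_0):
  S^{-1} · (x̄ - mu_0) = (0.8415, -0.3848),
  (x̄ - mu_0)^T · [...] = (2)·(0.8415) + (-1.6667)·(-0.3848) = 2.3243.

Step 5 — scale by n: T² = 6 · 2.3243 = 13.946.

T² ≈ 13.946


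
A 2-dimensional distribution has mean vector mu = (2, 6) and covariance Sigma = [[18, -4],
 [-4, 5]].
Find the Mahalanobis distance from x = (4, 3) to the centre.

Step 1 — centre the observation: (x - mu) = (2, -3).

Step 2 — invert Sigma. det(Sigma) = 18·5 - (-4)² = 74.
  Sigma^{-1} = (1/det) · [[d, -b], [-b, a]] = [[0.0676, 0.0541],
 [0.0541, 0.2432]].

Step 3 — form the quadratic (x - mu)^T · Sigma^{-1} · (x - mu):
  Sigma^{-1} · (x - mu) = (-0.027, -0.6216).
  (x - mu)^T · [Sigma^{-1} · (x - mu)] = (2)·(-0.027) + (-3)·(-0.6216) = 1.8108.

Step 4 — take square root: d = √(1.8108) ≈ 1.3457.

d(x, mu) = √(1.8108) ≈ 1.3457


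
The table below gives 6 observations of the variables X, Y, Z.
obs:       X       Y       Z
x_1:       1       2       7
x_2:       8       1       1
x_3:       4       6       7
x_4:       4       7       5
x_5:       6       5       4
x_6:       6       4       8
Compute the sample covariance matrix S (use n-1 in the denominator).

Step 1 — column means:
  mean(X) = (1 + 8 + 4 + 4 + 6 + 6) / 6 = 29/6 = 4.8333
  mean(Y) = (2 + 1 + 6 + 7 + 5 + 4) / 6 = 25/6 = 4.1667
  mean(Z) = (7 + 1 + 7 + 5 + 4 + 8) / 6 = 32/6 = 5.3333

Step 2 — sample covariance S[i,j] = (1/(n-1)) · Σ_k (x_{k,i} - mean_i) · (x_{k,j} - mean_j), with n-1 = 5.
  S[X,X] = ((-3.8333)·(-3.8333) + (3.1667)·(3.1667) + (-0.8333)·(-0.8333) + (-0.8333)·(-0.8333) + (1.1667)·(1.1667) + (1.1667)·(1.1667)) / 5 = 28.8333/5 = 5.7667
  S[X,Y] = ((-3.8333)·(-2.1667) + (3.1667)·(-3.1667) + (-0.8333)·(1.8333) + (-0.8333)·(2.8333) + (1.1667)·(0.8333) + (1.1667)·(-0.1667)) / 5 = -4.8333/5 = -0.9667
  S[X,Z] = ((-3.8333)·(1.6667) + (3.1667)·(-4.3333) + (-0.8333)·(1.6667) + (-0.8333)·(-0.3333) + (1.1667)·(-1.3333) + (1.1667)·(2.6667)) / 5 = -19.6667/5 = -3.9333
  S[Y,Y] = ((-2.1667)·(-2.1667) + (-3.1667)·(-3.1667) + (1.8333)·(1.8333) + (2.8333)·(2.8333) + (0.8333)·(0.8333) + (-0.1667)·(-0.1667)) / 5 = 26.8333/5 = 5.3667
  S[Y,Z] = ((-2.1667)·(1.6667) + (-3.1667)·(-4.3333) + (1.8333)·(1.6667) + (2.8333)·(-0.3333) + (0.8333)·(-1.3333) + (-0.1667)·(2.6667)) / 5 = 10.6667/5 = 2.1333
  S[Z,Z] = ((1.6667)·(1.6667) + (-4.3333)·(-4.3333) + (1.6667)·(1.6667) + (-0.3333)·(-0.3333) + (-1.3333)·(-1.3333) + (2.6667)·(2.6667)) / 5 = 33.3333/5 = 6.6667

S is symmetric (S[j,i] = S[i,j]). Assembling:

S = [[5.7667, -0.9667, -3.9333],
 [-0.9667, 5.3667, 2.1333],
 [-3.9333, 2.1333, 6.6667]]


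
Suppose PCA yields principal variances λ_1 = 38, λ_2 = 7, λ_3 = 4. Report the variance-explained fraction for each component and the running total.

Step 1 — total variance = trace(Sigma) = Σ λ_i = 38 + 7 + 4 = 49.

Step 2 — fraction explained by component i = λ_i / Σ λ:
  PC1: 38/49 = 0.7755
  PC2: 7/49 = 0.1429
  PC3: 4/49 = 0.0816

Step 3 — cumulative fraction after k components = (λ_1 + ... + λ_k) / Σ λ:
  k = 1: 38/49 = 0.7755
  k = 2: (38 + 7)/49 = 45/49 = 0.9184
  k = 3: (38 + 7 + 4)/49 = 49/49 = 1

Summary (fraction, with percent):

explained: PC1 0.7755 (77.55%), PC2 0.1429 (14.29%), PC3 0.0816 (8.16%);  cumulative: 0.7755, 0.9184, 1


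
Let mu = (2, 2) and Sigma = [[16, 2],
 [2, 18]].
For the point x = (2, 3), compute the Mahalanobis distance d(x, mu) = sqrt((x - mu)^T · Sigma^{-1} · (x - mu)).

Step 1 — centre the observation: (x - mu) = (0, 1).

Step 2 — invert Sigma. det(Sigma) = 16·18 - (2)² = 284.
  Sigma^{-1} = (1/det) · [[d, -b], [-b, a]] = [[0.0634, -0.007],
 [-0.007, 0.0563]].

Step 3 — form the quadratic (x - mu)^T · Sigma^{-1} · (x - mu):
  Sigma^{-1} · (x - mu) = (-0.007, 0.0563).
  (x - mu)^T · [Sigma^{-1} · (x - mu)] = (0)·(-0.007) + (1)·(0.0563) = 0.0563.

Step 4 — take square root: d = √(0.0563) ≈ 0.2374.

d(x, mu) = √(0.0563) ≈ 0.2374


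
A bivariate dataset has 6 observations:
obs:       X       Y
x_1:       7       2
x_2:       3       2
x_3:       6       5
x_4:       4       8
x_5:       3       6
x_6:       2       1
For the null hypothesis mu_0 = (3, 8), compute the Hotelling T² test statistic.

Step 1 — sample mean vector:
  mean(X) = (7 + 3 + 6 + 4 + 3 + 2) / 6 = 25/6 = 4.1667
  mean(Y) = (2 + 2 + 5 + 8 + 6 + 1) / 6 = 24/6 = 4
  x̄ = (4.1667, 4),  deviation x̄ - mu_0 = (4.1667, 4) - (3, 8) = (1.1667, -4).

Step 2 — sample covariance matrix, S[i,j] = (1/(n-1)) · Σ_k (x_{k,i} - mean_i) · (x_{k,j} - mean_j), divisor n-1 = 5:
  S[X,X] = ((2.8333)·(2.8333) + (-1.1667)·(-1.1667) + (1.8333)·(1.8333) + (-0.1667)·(-0.1667) + (-1.1667)·(-1.1667) + (-2.1667)·(-2.1667)) / 5 = 18.8333/5 = 3.7667
  S[X,Y] = ((2.8333)·(-2) + (-1.1667)·(-2) + (1.8333)·(1) + (-0.1667)·(4) + (-1.1667)·(2) + (-2.1667)·(-3)) / 5 = 2/5 = 0.4
  S[Y,Y] = ((-2)·(-2) + (-2)·(-2) + (1)·(1) + (4)·(4) + (2)·(2) + (-3)·(-3)) / 5 = 38/5 = 7.6
  S = [[3.7667, 0.4],
 [0.4, 7.6]].

Step 3 — invert S. det(S) = 3.7667·7.6 - (0.4)² = 28.4667.
  S^{-1} = (1/det) · [[d, -b], [-b, a]] = [[0.267, -0.0141],
 [-0.0141, 0.1323]].

Step 4 — quadratic form (x̄ - mu_0)^T · S^{-1} · (x̄ - mu_0):
  S^{-1} · (x̄ - mu_0) = (0.3677, -0.5457),
  (x̄ - mu_0)^T · [...] = (1.1667)·(0.3677) + (-4)·(-0.5457) = 2.6116.

Step 5 — scale by n: T² = 6 · 2.6116 = 15.6698.

T² ≈ 15.6698


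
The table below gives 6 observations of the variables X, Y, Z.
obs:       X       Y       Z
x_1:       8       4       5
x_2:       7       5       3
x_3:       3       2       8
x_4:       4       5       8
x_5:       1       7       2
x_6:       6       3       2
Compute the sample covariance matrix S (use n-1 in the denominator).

Step 1 — column means:
  mean(X) = (8 + 7 + 3 + 4 + 1 + 6) / 6 = 29/6 = 4.8333
  mean(Y) = (4 + 5 + 2 + 5 + 7 + 3) / 6 = 26/6 = 4.3333
  mean(Z) = (5 + 3 + 8 + 8 + 2 + 2) / 6 = 28/6 = 4.6667

Step 2 — sample covariance S[i,j] = (1/(n-1)) · Σ_k (x_{k,i} - mean_i) · (x_{k,j} - mean_j), with n-1 = 5.
  S[X,X] = ((3.1667)·(3.1667) + (2.1667)·(2.1667) + (-1.8333)·(-1.8333) + (-0.8333)·(-0.8333) + (-3.8333)·(-3.8333) + (1.1667)·(1.1667)) / 5 = 34.8333/5 = 6.9667
  S[X,Y] = ((3.1667)·(-0.3333) + (2.1667)·(0.6667) + (-1.8333)·(-2.3333) + (-0.8333)·(0.6667) + (-3.8333)·(2.6667) + (1.1667)·(-1.3333)) / 5 = -7.6667/5 = -1.5333
  S[X,Z] = ((3.1667)·(0.3333) + (2.1667)·(-1.6667) + (-1.8333)·(3.3333) + (-0.8333)·(3.3333) + (-3.8333)·(-2.6667) + (1.1667)·(-2.6667)) / 5 = -4.3333/5 = -0.8667
  S[Y,Y] = ((-0.3333)·(-0.3333) + (0.6667)·(0.6667) + (-2.3333)·(-2.3333) + (0.6667)·(0.6667) + (2.6667)·(2.6667) + (-1.3333)·(-1.3333)) / 5 = 15.3333/5 = 3.0667
  S[Y,Z] = ((-0.3333)·(0.3333) + (0.6667)·(-1.6667) + (-2.3333)·(3.3333) + (0.6667)·(3.3333) + (2.6667)·(-2.6667) + (-1.3333)·(-2.6667)) / 5 = -10.3333/5 = -2.0667
  S[Z,Z] = ((0.3333)·(0.3333) + (-1.6667)·(-1.6667) + (3.3333)·(3.3333) + (3.3333)·(3.3333) + (-2.6667)·(-2.6667) + (-2.6667)·(-2.6667)) / 5 = 39.3333/5 = 7.8667

S is symmetric (S[j,i] = S[i,j]). Assembling:

S = [[6.9667, -1.5333, -0.8667],
 [-1.5333, 3.0667, -2.0667],
 [-0.8667, -2.0667, 7.8667]]


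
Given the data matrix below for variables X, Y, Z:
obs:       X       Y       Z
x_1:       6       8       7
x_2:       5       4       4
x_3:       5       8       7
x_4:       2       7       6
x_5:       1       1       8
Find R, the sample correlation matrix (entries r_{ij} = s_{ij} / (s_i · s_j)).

Step 1 — column means:
  mean(X) = (6 + 5 + 5 + 2 + 1) / 5 = 19/5 = 3.8
  mean(Y) = (8 + 4 + 8 + 7 + 1) / 5 = 28/5 = 5.6
  mean(Z) = (7 + 4 + 7 + 6 + 8) / 5 = 32/5 = 6.4

Step 2 — sample variances and covariances s[i,j] = (1/(n-1)) · Σ_k (x_{k,i} - mean_i) · (x_{k,j} - mean_j), with n-1 = 4:
  s[X,X] = ((2.2)·(2.2) + (1.2)·(1.2) + (1.2)·(1.2) + (-1.8)·(-1.8) + (-2.8)·(-2.8)) / 4 = 18.8/4 = 4.7
  s[X,Y] = ((2.2)·(2.4) + (1.2)·(-1.6) + (1.2)·(2.4) + (-1.8)·(1.4) + (-2.8)·(-4.6)) / 4 = 16.6/4 = 4.15
  s[X,Z] = ((2.2)·(0.6) + (1.2)·(-2.4) + (1.2)·(0.6) + (-1.8)·(-0.4) + (-2.8)·(1.6)) / 4 = -4.6/4 = -1.15
  s[Y,Y] = ((2.4)·(2.4) + (-1.6)·(-1.6) + (2.4)·(2.4) + (1.4)·(1.4) + (-4.6)·(-4.6)) / 4 = 37.2/4 = 9.3
  s[Y,Z] = ((2.4)·(0.6) + (-1.6)·(-2.4) + (2.4)·(0.6) + (1.4)·(-0.4) + (-4.6)·(1.6)) / 4 = -1.2/4 = -0.3
  s[Z,Z] = ((0.6)·(0.6) + (-2.4)·(-2.4) + (0.6)·(0.6) + (-0.4)·(-0.4) + (1.6)·(1.6)) / 4 = 9.2/4 = 2.3
  Sample standard deviations s_i = √(s[i,i]):
  s(X) = √(4.7) = 2.1679
  s(Y) = √(9.3) = 3.0496
  s(Z) = √(2.3) = 1.5166

Step 3 — r_{ij} = s_{ij} / (s_i · s_j):
  r[X,X] = 1 (diagonal).
  r[X,Y] = 4.15 / (2.1679 · 3.0496) = 4.15 / 6.6114 = 0.6277
  r[X,Z] = -1.15 / (2.1679 · 1.5166) = -1.15 / 3.2879 = -0.3498
  r[Y,Y] = 1 (diagonal).
  r[Y,Z] = -0.3 / (3.0496 · 1.5166) = -0.3 / 4.6249 = -0.0649
  r[Z,Z] = 1 (diagonal).

R is symmetric with unit diagonal. Assembling:

R = [[1, 0.6277, -0.3498],
 [0.6277, 1, -0.0649],
 [-0.3498, -0.0649, 1]]


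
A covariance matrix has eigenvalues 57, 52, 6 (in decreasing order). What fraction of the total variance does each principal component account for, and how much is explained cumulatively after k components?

Step 1 — total variance = trace(Sigma) = Σ λ_i = 57 + 52 + 6 = 115.

Step 2 — fraction explained by component i = λ_i / Σ λ:
  PC1: 57/115 = 0.4957
  PC2: 52/115 = 0.4522
  PC3: 6/115 = 0.0522

Step 3 — cumulative fraction after k components = (λ_1 + ... + λ_k) / Σ λ:
  k = 1: 57/115 = 0.4957
  k = 2: (57 + 52)/115 = 109/115 = 0.9478
  k = 3: (57 + 52 + 6)/115 = 115/115 = 1

Summary (fraction, with percent):

explained: PC1 0.4957 (49.57%), PC2 0.4522 (45.22%), PC3 0.0522 (5.22%);  cumulative: 0.4957, 0.9478, 1


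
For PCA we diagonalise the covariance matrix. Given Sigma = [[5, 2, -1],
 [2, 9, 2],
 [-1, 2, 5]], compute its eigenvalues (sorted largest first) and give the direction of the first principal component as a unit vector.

Step 1 — characteristic polynomial p(λ) = det(λI - Sigma) = λ³ - tr·λ² + c_1·λ - det, where tr = trace, c_1 = sum of the principal 2×2 minors, det = det(Sigma):
  tr = 5 + 9 + 5 = 19,
  c_1 = (5·9 - (2)²) + (5·5 - (-1)²) + (9·5 - (2)²) = 41 + 24 + 41 = 106,
  det = 5·(9·5 - (2)²) - (2)·((2)·5 - (2)·(-1)) + (-1)·((2)·(2) - 9·(-1)) = 5·(41) - (2)·(12) + (-1)·(13) = 168.
  So p(λ) = λ³ - 19λ² + 106λ - 168.
Step 2 — look for an integer root (rational root theorem: any rational root is an integer divisor of 168). Testing λ = 6:
  p(6) = 216 - 684 + 636 - 168 = 0  ✓
  Dividing out (λ - 6): p(λ) = (λ - 6)(λ² - 13λ + 28).
Step 3 — remaining eigenvalues from the quadratic λ² - 13λ + 28 = 0:
  Δ = 13² - 4·28 = 169 - 112 = 57,  λ = (13 ± √57)/2 = (13 ± 7.5498)/2 ≈ 10.2749 or 2.7251.
  Sorted: λ_1 = 10.2749,  λ_2 = 6,  λ_3 = 2.7251  (check: sum = 19 = tr ✓).

Step 4 — unit eigenvector for λ_1 ≈ 10.2749: v spans the null space of (Sigma - λ_1 I), whose rows are
  r_1 = (-5.2749, 2, -1),  r_2 = (2, -1.2749, 2),  r_3 = (-1, 2, -5.2749).
  v is orthogonal to every row, so take v ∝ r_1 × r_2 = ((2)·(2) - (-1)·(-1.2749), (-1)·(2) - (-5.2749)·(2), (-5.2749)·(-1.2749) - (2)·(2)) ≈ (2.7251, 8.5498, 2.7251).
  Let u = (2.7251, 8.5498, 2.7251).
  ||u|| = √((2.7251)² + (8.5498)² + (2.7251)²) = √(87.9518) ≈ 9.3783,  v_1 = u/||u|| ≈ (0.2906, 0.9117, 0.2906) (||v_1|| = 1).

λ_1 = 10.2749,  λ_2 = 6,  λ_3 = 2.7251;  v_1 ≈ (0.2906, 0.9117, 0.2906)


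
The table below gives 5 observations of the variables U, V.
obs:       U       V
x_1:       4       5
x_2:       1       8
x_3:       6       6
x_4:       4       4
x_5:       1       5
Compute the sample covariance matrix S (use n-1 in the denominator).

Step 1 — column means:
  mean(U) = (4 + 1 + 6 + 4 + 1) / 5 = 16/5 = 3.2
  mean(V) = (5 + 8 + 6 + 4 + 5) / 5 = 28/5 = 5.6

Step 2 — sample covariance S[i,j] = (1/(n-1)) · Σ_k (x_{k,i} - mean_i) · (x_{k,j} - mean_j), with n-1 = 4.
  S[U,U] = ((0.8)·(0.8) + (-2.2)·(-2.2) + (2.8)·(2.8) + (0.8)·(0.8) + (-2.2)·(-2.2)) / 4 = 18.8/4 = 4.7
  S[U,V] = ((0.8)·(-0.6) + (-2.2)·(2.4) + (2.8)·(0.4) + (0.8)·(-1.6) + (-2.2)·(-0.6)) / 4 = -4.6/4 = -1.15
  S[V,V] = ((-0.6)·(-0.6) + (2.4)·(2.4) + (0.4)·(0.4) + (-1.6)·(-1.6) + (-0.6)·(-0.6)) / 4 = 9.2/4 = 2.3

S is symmetric (S[j,i] = S[i,j]). Assembling:

S = [[4.7, -1.15],
 [-1.15, 2.3]]


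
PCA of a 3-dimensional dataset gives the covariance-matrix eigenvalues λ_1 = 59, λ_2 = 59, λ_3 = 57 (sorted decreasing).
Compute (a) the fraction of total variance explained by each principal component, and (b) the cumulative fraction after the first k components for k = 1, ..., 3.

Step 1 — total variance = trace(Sigma) = Σ λ_i = 59 + 59 + 57 = 175.

Step 2 — fraction explained by component i = λ_i / Σ λ:
  PC1: 59/175 = 0.3371
  PC2: 59/175 = 0.3371
  PC3: 57/175 = 0.3257

Step 3 — cumulative fraction after k components = (λ_1 + ... + λ_k) / Σ λ:
  k = 1: 59/175 = 0.3371
  k = 2: (59 + 59)/175 = 118/175 = 0.6743
  k = 3: (59 + 59 + 57)/175 = 175/175 = 1

Summary (fraction, with percent):

explained: PC1 0.3371 (33.71%), PC2 0.3371 (33.71%), PC3 0.3257 (32.57%);  cumulative: 0.3371, 0.6743, 1


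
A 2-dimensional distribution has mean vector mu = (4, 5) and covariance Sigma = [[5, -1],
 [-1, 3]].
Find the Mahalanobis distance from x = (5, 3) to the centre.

Step 1 — centre the observation: (x - mu) = (1, -2).

Step 2 — invert Sigma. det(Sigma) = 5·3 - (-1)² = 14.
  Sigma^{-1} = (1/det) · [[d, -b], [-b, a]] = [[0.2143, 0.0714],
 [0.0714, 0.3571]].

Step 3 — form the quadratic (x - mu)^T · Sigma^{-1} · (x - mu):
  Sigma^{-1} · (x - mu) = (0.0714, -0.6429).
  (x - mu)^T · [Sigma^{-1} · (x - mu)] = (1)·(0.0714) + (-2)·(-0.6429) = 1.3571.

Step 4 — take square root: d = √(1.3571) ≈ 1.165.

d(x, mu) = √(1.3571) ≈ 1.165


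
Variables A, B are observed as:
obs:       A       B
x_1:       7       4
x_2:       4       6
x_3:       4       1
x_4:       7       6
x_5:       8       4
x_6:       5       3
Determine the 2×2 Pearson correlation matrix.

Step 1 — column means:
  mean(A) = (7 + 4 + 4 + 7 + 8 + 5) / 6 = 35/6 = 5.8333
  mean(B) = (4 + 6 + 1 + 6 + 4 + 3) / 6 = 24/6 = 4

Step 2 — sample variances and covariances s[i,j] = (1/(n-1)) · Σ_k (x_{k,i} - mean_i) · (x_{k,j} - mean_j), with n-1 = 5:
  s[A,A] = ((1.1667)·(1.1667) + (-1.8333)·(-1.8333) + (-1.8333)·(-1.8333) + (1.1667)·(1.1667) + (2.1667)·(2.1667) + (-0.8333)·(-0.8333)) / 5 = 14.8333/5 = 2.9667
  s[A,B] = ((1.1667)·(0) + (-1.8333)·(2) + (-1.8333)·(-3) + (1.1667)·(2) + (2.1667)·(0) + (-0.8333)·(-1)) / 5 = 5/5 = 1
  s[B,B] = ((0)·(0) + (2)·(2) + (-3)·(-3) + (2)·(2) + (0)·(0) + (-1)·(-1)) / 5 = 18/5 = 3.6
  Sample standard deviations s_i = √(s[i,i]):
  s(A) = √(2.9667) = 1.7224
  s(B) = √(3.6) = 1.8974

Step 3 — r_{ij} = s_{ij} / (s_i · s_j):
  r[A,A] = 1 (diagonal).
  r[A,B] = 1 / (1.7224 · 1.8974) = 1 / 3.268 = 0.306
  r[B,B] = 1 (diagonal).

R is symmetric with unit diagonal. Assembling:

R = [[1, 0.306],
 [0.306, 1]]


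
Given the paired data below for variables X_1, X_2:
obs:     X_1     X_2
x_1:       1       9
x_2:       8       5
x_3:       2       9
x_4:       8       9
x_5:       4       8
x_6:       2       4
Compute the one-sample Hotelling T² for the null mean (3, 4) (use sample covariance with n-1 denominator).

Step 1 — sample mean vector:
  mean(X_1) = (1 + 8 + 2 + 8 + 4 + 2) / 6 = 25/6 = 4.1667
  mean(X_2) = (9 + 5 + 9 + 9 + 8 + 4) / 6 = 44/6 = 7.3333
  x̄ = (4.1667, 7.3333),  deviation x̄ - mu_0 = (4.1667, 7.3333) - (3, 4) = (1.1667, 3.3333).

Step 2 — sample covariance matrix, S[i,j] = (1/(n-1)) · Σ_k (x_{k,i} - mean_i) · (x_{k,j} - mean_j), divisor n-1 = 5:
  S[X_1,X_1] = ((-3.1667)·(-3.1667) + (3.8333)·(3.8333) + (-2.1667)·(-2.1667) + (3.8333)·(3.8333) + (-0.1667)·(-0.1667) + (-2.1667)·(-2.1667)) / 5 = 48.8333/5 = 9.7667
  S[X_1,X_2] = ((-3.1667)·(1.6667) + (3.8333)·(-2.3333) + (-2.1667)·(1.6667) + (3.8333)·(1.6667) + (-0.1667)·(0.6667) + (-2.1667)·(-3.3333)) / 5 = -4.3333/5 = -0.8667
  S[X_2,X_2] = ((1.6667)·(1.6667) + (-2.3333)·(-2.3333) + (1.6667)·(1.6667) + (1.6667)·(1.6667) + (0.6667)·(0.6667) + (-3.3333)·(-3.3333)) / 5 = 25.3333/5 = 5.0667
  S = [[9.7667, -0.8667],
 [-0.8667, 5.0667]].

Step 3 — invert S. det(S) = 9.7667·5.0667 - (-0.8667)² = 48.7333.
  S^{-1} = (1/det) · [[d, -b], [-b, a]] = [[0.104, 0.0178],
 [0.0178, 0.2004]].

Step 4 — quadratic form (x̄ - mu_0)^T · S^{-1} · (x̄ - mu_0):
  S^{-1} · (x̄ - mu_0) = (0.1806, 0.6888),
  (x̄ - mu_0)^T · [...] = (1.1667)·(0.1806) + (3.3333)·(0.6888) = 2.5066.

Step 5 — scale by n: T² = 6 · 2.5066 = 15.0397.

T² ≈ 15.0397


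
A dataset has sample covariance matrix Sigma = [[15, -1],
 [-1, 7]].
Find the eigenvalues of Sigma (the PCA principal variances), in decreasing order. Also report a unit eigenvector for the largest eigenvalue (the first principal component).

Step 1 — characteristic polynomial of 2×2 Sigma:
  det(Sigma - λI) = λ² - trace · λ + det = 0.
  trace = 15 + 7 = 22, det = 15·7 - (-1)² = 104.
Step 2 — discriminant:
  Δ = trace² - 4·det = 484 - 416 = 68.
Step 3 — eigenvalues:
  λ = (trace ± √Δ)/2 = (22 ± 8.2462)/2,
  λ_1 = 15.1231,  λ_2 = 6.8769.

Step 4 — unit eigenvector for λ_1: solve (Sigma - λ_1 I)v = 0. First row:
  (15 - 15.1231)·v_x + (-1)·v_y = 0, i.e. (-0.1231)·v_x + (-1)·v_y = 0,
  so v ∝ (b, λ_1 - a) = (-1, 0.1231); multiply by -1 so the first entry is positive: u = (1, -0.1231).
  ||u|| = √((1)² + (-0.1231)²) = √(1.0152) ≈ 1.0075,
  v_1 = u/||u|| ≈ (0.9925, -0.1222) (||v_1|| = 1).

λ_1 = 15.1231,  λ_2 = 6.8769;  v_1 ≈ (0.9925, -0.1222)


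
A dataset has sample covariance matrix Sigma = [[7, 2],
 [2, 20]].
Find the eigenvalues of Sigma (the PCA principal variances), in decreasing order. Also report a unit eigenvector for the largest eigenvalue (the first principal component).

Step 1 — characteristic polynomial of 2×2 Sigma:
  det(Sigma - λI) = λ² - trace · λ + det = 0.
  trace = 7 + 20 = 27, det = 7·20 - (2)² = 136.
Step 2 — discriminant:
  Δ = trace² - 4·det = 729 - 544 = 185.
Step 3 — eigenvalues:
  λ = (trace ± √Δ)/2 = (27 ± 13.6015)/2,
  λ_1 = 20.3007,  λ_2 = 6.6993.

Step 4 — unit eigenvector for λ_1: solve (Sigma - λ_1 I)v = 0. First row:
  (7 - 20.3007)·v_x + (2)·v_y = 0, i.e. (-13.3007)·v_x + (2)·v_y = 0,
  so v ∝ (b, λ_1 - a) = (2, 13.3007) = u.
  ||u|| = √((2)² + (13.3007)²) = √(180.9096) ≈ 13.4503,
  v_1 = u/||u|| ≈ (0.1487, 0.9889) (||v_1|| = 1).

λ_1 = 20.3007,  λ_2 = 6.6993;  v_1 ≈ (0.1487, 0.9889)


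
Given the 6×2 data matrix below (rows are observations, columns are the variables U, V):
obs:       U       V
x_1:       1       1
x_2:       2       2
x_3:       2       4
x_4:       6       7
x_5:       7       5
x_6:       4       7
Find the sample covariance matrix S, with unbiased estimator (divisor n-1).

Step 1 — column means:
  mean(U) = (1 + 2 + 2 + 6 + 7 + 4) / 6 = 22/6 = 3.6667
  mean(V) = (1 + 2 + 4 + 7 + 5 + 7) / 6 = 26/6 = 4.3333

Step 2 — sample covariance S[i,j] = (1/(n-1)) · Σ_k (x_{k,i} - mean_i) · (x_{k,j} - mean_j), with n-1 = 5.
  S[U,U] = ((-2.6667)·(-2.6667) + (-1.6667)·(-1.6667) + (-1.6667)·(-1.6667) + (2.3333)·(2.3333) + (3.3333)·(3.3333) + (0.3333)·(0.3333)) / 5 = 29.3333/5 = 5.8667
  S[U,V] = ((-2.6667)·(-3.3333) + (-1.6667)·(-2.3333) + (-1.6667)·(-0.3333) + (2.3333)·(2.6667) + (3.3333)·(0.6667) + (0.3333)·(2.6667)) / 5 = 22.6667/5 = 4.5333
  S[V,V] = ((-3.3333)·(-3.3333) + (-2.3333)·(-2.3333) + (-0.3333)·(-0.3333) + (2.6667)·(2.6667) + (0.6667)·(0.6667) + (2.6667)·(2.6667)) / 5 = 31.3333/5 = 6.2667

S is symmetric (S[j,i] = S[i,j]). Assembling:

S = [[5.8667, 4.5333],
 [4.5333, 6.2667]]


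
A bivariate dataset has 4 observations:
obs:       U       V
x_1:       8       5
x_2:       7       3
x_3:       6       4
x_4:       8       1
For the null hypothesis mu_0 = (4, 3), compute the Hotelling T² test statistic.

Step 1 — sample mean vector:
  mean(U) = (8 + 7 + 6 + 8) / 4 = 29/4 = 7.25
  mean(V) = (5 + 3 + 4 + 1) / 4 = 13/4 = 3.25
  x̄ = (7.25, 3.25),  deviation x̄ - mu_0 = (7.25, 3.25) - (4, 3) = (3.25, 0.25).

Step 2 — sample covariance matrix, S[i,j] = (1/(n-1)) · Σ_k (x_{k,i} - mean_i) · (x_{k,j} - mean_j), divisor n-1 = 3:
  S[U,U] = ((0.75)·(0.75) + (-0.25)·(-0.25) + (-1.25)·(-1.25) + (0.75)·(0.75)) / 3 = 2.75/3 = 0.9167
  S[U,V] = ((0.75)·(1.75) + (-0.25)·(-0.25) + (-1.25)·(0.75) + (0.75)·(-2.25)) / 3 = -1.25/3 = -0.4167
  S[V,V] = ((1.75)·(1.75) + (-0.25)·(-0.25) + (0.75)·(0.75) + (-2.25)·(-2.25)) / 3 = 8.75/3 = 2.9167
  S = [[0.9167, -0.4167],
 [-0.4167, 2.9167]].

Step 3 — invert S. det(S) = 0.9167·2.9167 - (-0.4167)² = 2.5.
  S^{-1} = (1/det) · [[d, -b], [-b, a]] = [[1.1667, 0.1667],
 [0.1667, 0.3667]].

Step 4 — quadratic form (x̄ - mu_0)^T · S^{-1} · (x̄ - mu_0):
  S^{-1} · (x̄ - mu_0) = (3.8333, 0.6333),
  (x̄ - mu_0)^T · [...] = (3.25)·(3.8333) + (0.25)·(0.6333) = 12.6167.

Step 5 — scale by n: T² = 4 · 12.6167 = 50.4667.

T² ≈ 50.4667


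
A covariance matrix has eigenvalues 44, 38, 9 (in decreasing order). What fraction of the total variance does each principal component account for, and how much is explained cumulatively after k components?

Step 1 — total variance = trace(Sigma) = Σ λ_i = 44 + 38 + 9 = 91.

Step 2 — fraction explained by component i = λ_i / Σ λ:
  PC1: 44/91 = 0.4835
  PC2: 38/91 = 0.4176
  PC3: 9/91 = 0.0989

Step 3 — cumulative fraction after k components = (λ_1 + ... + λ_k) / Σ λ:
  k = 1: 44/91 = 0.4835
  k = 2: (44 + 38)/91 = 82/91 = 0.9011
  k = 3: (44 + 38 + 9)/91 = 91/91 = 1

Summary (fraction, with percent):

explained: PC1 0.4835 (48.35%), PC2 0.4176 (41.76%), PC3 0.0989 (9.89%);  cumulative: 0.4835, 0.9011, 1


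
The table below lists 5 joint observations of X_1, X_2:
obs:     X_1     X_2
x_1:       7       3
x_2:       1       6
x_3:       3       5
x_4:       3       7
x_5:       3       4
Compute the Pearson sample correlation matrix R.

Step 1 — column means:
  mean(X_1) = (7 + 1 + 3 + 3 + 3) / 5 = 17/5 = 3.4
  mean(X_2) = (3 + 6 + 5 + 7 + 4) / 5 = 25/5 = 5

Step 2 — sample variances and covariances s[i,j] = (1/(n-1)) · Σ_k (x_{k,i} - mean_i) · (x_{k,j} - mean_j), with n-1 = 4:
  s[X_1,X_1] = ((3.6)·(3.6) + (-2.4)·(-2.4) + (-0.4)·(-0.4) + (-0.4)·(-0.4) + (-0.4)·(-0.4)) / 4 = 19.2/4 = 4.8
  s[X_1,X_2] = ((3.6)·(-2) + (-2.4)·(1) + (-0.4)·(0) + (-0.4)·(2) + (-0.4)·(-1)) / 4 = -10/4 = -2.5
  s[X_2,X_2] = ((-2)·(-2) + (1)·(1) + (0)·(0) + (2)·(2) + (-1)·(-1)) / 4 = 10/4 = 2.5
  Sample standard deviations s_i = √(s[i,i]):
  s(X_1) = √(4.8) = 2.1909
  s(X_2) = √(2.5) = 1.5811

Step 3 — r_{ij} = s_{ij} / (s_i · s_j):
  r[X_1,X_1] = 1 (diagonal).
  r[X_1,X_2] = -2.5 / (2.1909 · 1.5811) = -2.5 / 3.4641 = -0.7217
  r[X_2,X_2] = 1 (diagonal).

R is symmetric with unit diagonal. Assembling:

R = [[1, -0.7217],
 [-0.7217, 1]]


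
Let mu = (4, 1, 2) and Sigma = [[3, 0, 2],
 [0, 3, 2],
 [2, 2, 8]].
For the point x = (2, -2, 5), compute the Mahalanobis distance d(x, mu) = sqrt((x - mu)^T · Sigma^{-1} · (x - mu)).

Step 1 — centre the observation: (x - mu) = (-2, -3, 3).

Step 2 — invert Sigma (cofactor / det for 3×3, or solve directly):
  Sigma^{-1} = [[0.4167, 0.0833, -0.125],
 [0.0833, 0.4167, -0.125],
 [-0.125, -0.125, 0.1875]].

Step 3 — form the quadratic (x - mu)^T · Sigma^{-1} · (x - mu):
  Sigma^{-1} · (x - mu) = (-1.4583, -1.7917, 1.1875).
  (x - mu)^T · [Sigma^{-1} · (x - mu)] = (-2)·(-1.4583) + (-3)·(-1.7917) + (3)·(1.1875) = 11.8542.

Step 4 — take square root: d = √(11.8542) ≈ 3.443.

d(x, mu) = √(11.8542) ≈ 3.443


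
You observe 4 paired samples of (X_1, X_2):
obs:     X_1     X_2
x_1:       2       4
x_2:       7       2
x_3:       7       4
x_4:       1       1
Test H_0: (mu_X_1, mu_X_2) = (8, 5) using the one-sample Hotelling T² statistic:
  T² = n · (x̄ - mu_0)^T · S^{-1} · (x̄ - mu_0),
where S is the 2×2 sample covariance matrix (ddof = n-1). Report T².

Step 1 — sample mean vector:
  mean(X_1) = (2 + 7 + 7 + 1) / 4 = 17/4 = 4.25
  mean(X_2) = (4 + 2 + 4 + 1) / 4 = 11/4 = 2.75
  x̄ = (4.25, 2.75),  deviation x̄ - mu_0 = (4.25, 2.75) - (8, 5) = (-3.75, -2.25).

Step 2 — sample covariance matrix, S[i,j] = (1/(n-1)) · Σ_k (x_{k,i} - mean_i) · (x_{k,j} - mean_j), divisor n-1 = 3:
  S[X_1,X_1] = ((-2.25)·(-2.25) + (2.75)·(2.75) + (2.75)·(2.75) + (-3.25)·(-3.25)) / 3 = 30.75/3 = 10.25
  S[X_1,X_2] = ((-2.25)·(1.25) + (2.75)·(-0.75) + (2.75)·(1.25) + (-3.25)·(-1.75)) / 3 = 4.25/3 = 1.4167
  S[X_2,X_2] = ((1.25)·(1.25) + (-0.75)·(-0.75) + (1.25)·(1.25) + (-1.75)·(-1.75)) / 3 = 6.75/3 = 2.25
  S = [[10.25, 1.4167],
 [1.4167, 2.25]].

Step 3 — invert S. det(S) = 10.25·2.25 - (1.4167)² = 21.0556.
  S^{-1} = (1/det) · [[d, -b], [-b, a]] = [[0.1069, -0.0673],
 [-0.0673, 0.4868]].

Step 4 — quadratic form (x̄ - mu_0)^T · S^{-1} · (x̄ - mu_0):
  S^{-1} · (x̄ - mu_0) = (-0.2493, -0.843),
  (x̄ - mu_0)^T · [...] = (-3.75)·(-0.2493) + (-2.25)·(-0.843) = 2.8318.

Step 5 — scale by n: T² = 4 · 2.8318 = 11.3272.

T² ≈ 11.3272


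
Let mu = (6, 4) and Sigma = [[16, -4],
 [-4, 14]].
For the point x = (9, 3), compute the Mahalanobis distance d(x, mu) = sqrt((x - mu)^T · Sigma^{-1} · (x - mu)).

Step 1 — centre the observation: (x - mu) = (3, -1).

Step 2 — invert Sigma. det(Sigma) = 16·14 - (-4)² = 208.
  Sigma^{-1} = (1/det) · [[d, -b], [-b, a]] = [[0.0673, 0.0192],
 [0.0192, 0.0769]].

Step 3 — form the quadratic (x - mu)^T · Sigma^{-1} · (x - mu):
  Sigma^{-1} · (x - mu) = (0.1827, -0.0192).
  (x - mu)^T · [Sigma^{-1} · (x - mu)] = (3)·(0.1827) + (-1)·(-0.0192) = 0.5673.

Step 4 — take square root: d = √(0.5673) ≈ 0.7532.

d(x, mu) = √(0.5673) ≈ 0.7532


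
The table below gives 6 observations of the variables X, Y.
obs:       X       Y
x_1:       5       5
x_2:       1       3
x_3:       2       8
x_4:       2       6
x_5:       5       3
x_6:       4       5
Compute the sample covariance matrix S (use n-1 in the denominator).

Step 1 — column means:
  mean(X) = (5 + 1 + 2 + 2 + 5 + 4) / 6 = 19/6 = 3.1667
  mean(Y) = (5 + 3 + 8 + 6 + 3 + 5) / 6 = 30/6 = 5

Step 2 — sample covariance S[i,j] = (1/(n-1)) · Σ_k (x_{k,i} - mean_i) · (x_{k,j} - mean_j), with n-1 = 5.
  S[X,X] = ((1.8333)·(1.8333) + (-2.1667)·(-2.1667) + (-1.1667)·(-1.1667) + (-1.1667)·(-1.1667) + (1.8333)·(1.8333) + (0.8333)·(0.8333)) / 5 = 14.8333/5 = 2.9667
  S[X,Y] = ((1.8333)·(0) + (-2.1667)·(-2) + (-1.1667)·(3) + (-1.1667)·(1) + (1.8333)·(-2) + (0.8333)·(0)) / 5 = -4/5 = -0.8
  S[Y,Y] = ((0)·(0) + (-2)·(-2) + (3)·(3) + (1)·(1) + (-2)·(-2) + (0)·(0)) / 5 = 18/5 = 3.6

S is symmetric (S[j,i] = S[i,j]). Assembling:

S = [[2.9667, -0.8],
 [-0.8, 3.6]]


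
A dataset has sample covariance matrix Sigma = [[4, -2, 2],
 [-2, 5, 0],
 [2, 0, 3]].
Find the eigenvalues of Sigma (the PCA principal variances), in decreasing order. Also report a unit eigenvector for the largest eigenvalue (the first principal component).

Step 1 — characteristic polynomial p(λ) = det(λI - Sigma) = λ³ - tr·λ² + c_1·λ - det, where tr = trace, c_1 = sum of the principal 2×2 minors, det = det(Sigma):
  tr = 4 + 5 + 3 = 12,
  c_1 = (4·5 - (-2)²) + (4·3 - (2)²) + (5·3 - (0)²) = 16 + 8 + 15 = 39,
  det = 4·(5·3 - (0)²) - (-2)·((-2)·3 - (0)·(2)) + (2)·((-2)·(0) - 5·(2)) = 4·(15) - (-2)·(-6) + (2)·(-10) = 28.
  So p(λ) = λ³ - 12λ² + 39λ - 28.
Step 2 — look for an integer root (rational root theorem: any rational root is an integer divisor of 28). Testing λ = 1:
  p(1) = 1 - 12 + 39 - 28 = 0  ✓
  Dividing out (λ - 1): p(λ) = (λ - 1)(λ² - 11λ + 28).
Step 3 — remaining eigenvalues from the quadratic λ² - 11λ + 28 = 0:
  Δ = 11² - 4·28 = 121 - 112 = 9,  λ = (11 ± √9)/2 = (11 ± 3)/2 = 7 or 4.
  Sorted: λ_1 = 7,  λ_2 = 4,  λ_3 = 1  (check: sum = 12 = tr ✓).

Step 4 — unit eigenvector for λ_1 = 7: v spans the null space of (Sigma - λ_1 I), whose rows are
  r_1 = (-3, -2, 2),  r_2 = (-2, -2, 0),  r_3 = (2, 0, -4).
  v is orthogonal to every row, so take v ∝ r_1 × r_2 = ((-2)·(0) - (2)·(-2), (2)·(-2) - (-3)·(0), (-3)·(-2) - (-2)·(-2)) = (4, -4, 2).
  Rescale (divide by 2): u = (2, -2, 1).
  ||u|| = √((2)² + (-2)² + (1)²) = √(9) = 3,  v_1 = u/||u|| ≈ (0.6667, -0.6667, 0.3333) (||v_1|| = 1).

λ_1 = 7,  λ_2 = 4,  λ_3 = 1;  v_1 ≈ (0.6667, -0.6667, 0.3333)


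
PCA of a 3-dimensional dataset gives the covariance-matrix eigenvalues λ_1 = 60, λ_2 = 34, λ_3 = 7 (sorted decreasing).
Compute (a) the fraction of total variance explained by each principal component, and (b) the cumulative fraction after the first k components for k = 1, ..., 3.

Step 1 — total variance = trace(Sigma) = Σ λ_i = 60 + 34 + 7 = 101.

Step 2 — fraction explained by component i = λ_i / Σ λ:
  PC1: 60/101 = 0.5941
  PC2: 34/101 = 0.3366
  PC3: 7/101 = 0.0693

Step 3 — cumulative fraction after k components = (λ_1 + ... + λ_k) / Σ λ:
  k = 1: 60/101 = 0.5941
  k = 2: (60 + 34)/101 = 94/101 = 0.9307
  k = 3: (60 + 34 + 7)/101 = 101/101 = 1

Summary (fraction, with percent):

explained: PC1 0.5941 (59.41%), PC2 0.3366 (33.66%), PC3 0.0693 (6.93%);  cumulative: 0.5941, 0.9307, 1


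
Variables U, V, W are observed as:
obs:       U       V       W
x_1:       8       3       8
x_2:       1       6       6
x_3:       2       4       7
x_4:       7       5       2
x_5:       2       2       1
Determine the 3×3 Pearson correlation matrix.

Step 1 — column means:
  mean(U) = (8 + 1 + 2 + 7 + 2) / 5 = 20/5 = 4
  mean(V) = (3 + 6 + 4 + 5 + 2) / 5 = 20/5 = 4
  mean(W) = (8 + 6 + 7 + 2 + 1) / 5 = 24/5 = 4.8

Step 2 — sample variances and covariances s[i,j] = (1/(n-1)) · Σ_k (x_{k,i} - mean_i) · (x_{k,j} - mean_j), with n-1 = 4:
  s[U,U] = ((4)·(4) + (-3)·(-3) + (-2)·(-2) + (3)·(3) + (-2)·(-2)) / 4 = 42/4 = 10.5
  s[U,V] = ((4)·(-1) + (-3)·(2) + (-2)·(0) + (3)·(1) + (-2)·(-2)) / 4 = -3/4 = -0.75
  s[U,W] = ((4)·(3.2) + (-3)·(1.2) + (-2)·(2.2) + (3)·(-2.8) + (-2)·(-3.8)) / 4 = 4/4 = 1
  s[V,V] = ((-1)·(-1) + (2)·(2) + (0)·(0) + (1)·(1) + (-2)·(-2)) / 4 = 10/4 = 2.5
  s[V,W] = ((-1)·(3.2) + (2)·(1.2) + (0)·(2.2) + (1)·(-2.8) + (-2)·(-3.8)) / 4 = 4/4 = 1
  s[W,W] = ((3.2)·(3.2) + (1.2)·(1.2) + (2.2)·(2.2) + (-2.8)·(-2.8) + (-3.8)·(-3.8)) / 4 = 38.8/4 = 9.7
  Sample standard deviations s_i = √(s[i,i]):
  s(U) = √(10.5) = 3.2404
  s(V) = √(2.5) = 1.5811
  s(W) = √(9.7) = 3.1145

Step 3 — r_{ij} = s_{ij} / (s_i · s_j):
  r[U,U] = 1 (diagonal).
  r[U,V] = -0.75 / (3.2404 · 1.5811) = -0.75 / 5.1235 = -0.1464
  r[U,W] = 1 / (3.2404 · 3.1145) = 1 / 10.0921 = 0.0991
  r[V,V] = 1 (diagonal).
  r[V,W] = 1 / (1.5811 · 3.1145) = 1 / 4.9244 = 0.2031
  r[W,W] = 1 (diagonal).

R is symmetric with unit diagonal. Assembling:

R = [[1, -0.1464, 0.0991],
 [-0.1464, 1, 0.2031],
 [0.0991, 0.2031, 1]]


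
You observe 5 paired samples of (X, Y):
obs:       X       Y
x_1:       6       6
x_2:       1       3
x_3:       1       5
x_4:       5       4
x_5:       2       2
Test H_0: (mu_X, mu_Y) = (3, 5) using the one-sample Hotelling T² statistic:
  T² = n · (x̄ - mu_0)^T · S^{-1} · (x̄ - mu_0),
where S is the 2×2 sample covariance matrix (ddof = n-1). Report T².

Step 1 — sample mean vector:
  mean(X) = (6 + 1 + 1 + 5 + 2) / 5 = 15/5 = 3
  mean(Y) = (6 + 3 + 5 + 4 + 2) / 5 = 20/5 = 4
  x̄ = (3, 4),  deviation x̄ - mu_0 = (3, 4) - (3, 5) = (0, -1).

Step 2 — sample covariance matrix, S[i,j] = (1/(n-1)) · Σ_k (x_{k,i} - mean_i) · (x_{k,j} - mean_j), divisor n-1 = 4:
  S[X,X] = ((3)·(3) + (-2)·(-2) + (-2)·(-2) + (2)·(2) + (-1)·(-1)) / 4 = 22/4 = 5.5
  S[X,Y] = ((3)·(2) + (-2)·(-1) + (-2)·(1) + (2)·(0) + (-1)·(-2)) / 4 = 8/4 = 2
  S[Y,Y] = ((2)·(2) + (-1)·(-1) + (1)·(1) + (0)·(0) + (-2)·(-2)) / 4 = 10/4 = 2.5
  S = [[5.5, 2],
 [2, 2.5]].

Step 3 — invert S. det(S) = 5.5·2.5 - (2)² = 9.75.
  S^{-1} = (1/det) · [[d, -b], [-b, a]] = [[0.2564, -0.2051],
 [-0.2051, 0.5641]].

Step 4 — quadratic form (x̄ - mu_0)^T · S^{-1} · (x̄ - mu_0):
  S^{-1} · (x̄ - mu_0) = (0.2051, -0.5641),
  (x̄ - mu_0)^T · [...] = (0)·(0.2051) + (-1)·(-0.5641) = 0.5641.

Step 5 — scale by n: T² = 5 · 0.5641 = 2.8205.

T² ≈ 2.8205
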